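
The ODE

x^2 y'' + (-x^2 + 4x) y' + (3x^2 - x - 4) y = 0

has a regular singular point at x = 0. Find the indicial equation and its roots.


Divide by x^2 to reach normal form y'' + P_1(x) y' + P_2(x) y = 0 with P_1(x) = -1 + 4/x and P_2(x) = 3 - 1/x - 4/x^2.
x = 0 is a singular point because the y'-coefficient -1 + 4/x has a pole at x = 0 and the y-coefficient 3 - 1/x - 4/x^2 has a pole at x = 0.
It is a regular singular point because x P_1(x) = p(x) = 4 - x and x^2 P_2(x) = q(x) = 3x^2 - x - 4 are polynomials, hence analytic at x = 0.
p(0) = 4,  q(0) = -4.
Indicial equation: r(r-1) + p(0) r + q(0) = 0, i.e. r^2 + (p(0) - 1) r + q(0) = 0, i.e. r^2 + 3 r - 4 = 0.
Discriminant: (3)^2 - 4(-4) = 25, so r = (-3 ± 5)/2.
Solving: r_1 = 1, r_2 = -4.

indicial: r^2 + 3 r - 4 = 0; roots r_1 = 1, r_2 = -4


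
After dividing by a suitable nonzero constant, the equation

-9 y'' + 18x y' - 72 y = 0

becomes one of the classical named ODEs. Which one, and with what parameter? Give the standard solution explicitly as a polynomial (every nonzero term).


All three coefficients share the factor -9; dividing through by -9 gives  y'' - 2x y' + 8 y = 0.
This matches the Hermite equation y'' - 2x y' + 2n y = 0 with 2n = 8, so n = 4; the polynomial solution is H_4(x).
With y = sum_k a_k x^k, matching x^k gives (k+2)(k+1) a_{k+2} = 2(k - n) a_k = 2(k - 4) a_k. The right side vanishes at k = 4, so the series with the parity of 4 terminates at degree 4.
Standard normalization: leading coefficient of H_n is 2^n, so a_4 = 2^4 = 16. Work downward with a_k = (k+1)(k+2) a_{k+2} / (2(k - n)):
  a_2 = (3)(4)(16) / (2(2 - 4)) = 192/(-4) = -48
  a_0 = (1)(2)(-48) / (2(0 - 4)) = -96/(-8) = 12
Hence H_4(x) = 16 x^4 - 48 x^2 + 12.

H_4(x); series = 16 x^4 - 48 x^2 + 12


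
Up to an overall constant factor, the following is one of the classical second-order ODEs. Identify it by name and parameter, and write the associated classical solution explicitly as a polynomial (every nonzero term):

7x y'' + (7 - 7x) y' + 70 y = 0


All three coefficients share the factor 7; dividing through by 7 gives  x y'' + (1 - x) y' + 10 y = 0.
This matches the Laguerre equation x y'' + (1 - x) y' + n y = 0 with n = 10; the polynomial solution is L_10(x).
With y = sum_k a_k x^k, matching x^k gives (k+1)k a_{k+1} + (k+1) a_{k+1} - k a_k + n a_k = 0, i.e. (k+1)^2 a_{k+1} = (k - n) a_k = (k - 10) a_k. The right side vanishes at k = 10, so the series terminates at degree 10.
Standard normalization L_n(0) = 1 gives a_0 = 1. Work upward with a_{k+1} = (k - 10) a_k / (k+1)^2:
  a_1 = (0 - 10)(1) / 1^2 = -10/1 = -10
  a_2 = (1 - 10)(-10) / 2^2 = 90/4 = 45/2
  a_3 = (2 - 10)(45/2) / 3^2 = -180/9 = -20
  a_4 = (3 - 10)(-20) / 4^2 = 140/16 = 35/4
  a_5 = (4 - 10)(35/4) / 5^2 = (-105/2)/25 = -21/10
  a_6 = (5 - 10)(-21/10) / 6^2 = (21/2)/36 = 7/24
  a_7 = (6 - 10)(7/24) / 7^2 = (-7/6)/49 = -1/42
  a_8 = (7 - 10)(-1/42) / 8^2 = (1/14)/64 = 1/896
  a_9 = (8 - 10)(1/896) / 9^2 = (-1/448)/81 = -1/36288
  a_10 = (9 - 10)(-1/36288) / 10^2 = (1/36288)/100 = 1/3628800
Hence L_10(x) = x^10/3628800 - x^9/36288 + x^8/896 - x^7/42 + 7 x^6/24 - 21 x^5/10 + 35 x^4/4 - 20 x^3 + 45 x^2/2 - 10 x + 1.

L_10(x); series = x^10/3628800 - x^9/36288 + x^8/896 - x^7/42 + 7 x^6/24 - 21 x^5/10 + 35 x^4/4 - 20 x^3 + 45 x^2/2 - 10 x + 1


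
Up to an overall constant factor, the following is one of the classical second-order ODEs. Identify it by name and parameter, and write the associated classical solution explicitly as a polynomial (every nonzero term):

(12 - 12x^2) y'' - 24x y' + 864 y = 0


All three coefficients share the factor 12; dividing through by 12 gives  (1 - x^2) y'' - 2x y' + 72 y = 0.
This matches the Legendre equation (1 - x^2) y'' - 2x y' + n(n+1) y = 0 (note the -2x y' term) with n(n+1) = 72, so n = 8; the polynomial solution is P_8(x).
With y = sum_k a_k x^k, matching x^k gives (k+2)(k+1) a_{k+2} = [k(k+1) - n(n+1)] a_k = (k - 8)(k + 9) a_k. The right side vanishes at k = 8, so the series with the parity of 8 terminates at degree 8.
Standard normalization (P_n(1) = 1): leading coefficient (2n)!/(2^n (n!)^2) = 20922789888000/(256*1625702400) = 6435/128, so a_8 = 6435/128. Work downward with a_k = (k+1)(k+2) a_{k+2} / ((k - 8)(k + 9)):
  a_6 = (7)(8)(6435/128) / ((6 - 8)(6 + 9)) = (45045/16)/(-30) = -3003/32
  a_4 = (5)(6)(-3003/32) / ((4 - 8)(4 + 9)) = (-45045/16)/(-52) = 3465/64
  a_2 = (3)(4)(3465/64) / ((2 - 8)(2 + 9)) = (10395/16)/(-66) = -315/32
  a_0 = (1)(2)(-315/32) / ((0 - 8)(0 + 9)) = (-315/16)/(-72) = 35/128
Hence P_8(x) = 6435 x^8/128 - 3003 x^6/32 + 3465 x^4/64 - 315 x^2/32 + 35/128.

P_8(x); series = 6435 x^8/128 - 3003 x^6/32 + 3465 x^4/64 - 315 x^2/32 + 35/128


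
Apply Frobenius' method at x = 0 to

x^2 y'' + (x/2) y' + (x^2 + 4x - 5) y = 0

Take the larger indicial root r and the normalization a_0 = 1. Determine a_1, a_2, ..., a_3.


Write in Frobenius form y'' + (p(x)/x) y' + (q(x)/x^2) y = 0:
  p(x) = 1/2,  q(x) = x^2 + 4x - 5.
Indicial equation: r(r-1) + (1/2) r + (-5) = 0 -> roots r_1 = 5/2, r_2 = -2.
Take r = r_1 = 5/2. Let y(x) = x^r sum_{n>=0} a_n x^n with a_0 = 1.
Substitute y = x^r sum a_n x^n and match x^{r+n}. The recurrence is
  D(n) a_n + 4 a_{n-1} + 1 a_{n-2} = 0,  where D(n) = (r+n)(r+n-1) + (1/2)(r+n) + (-5).
  a_n = [-4 a_{n-1} - 1 a_{n-2}] / D(n).
Since the indicial polynomial factors as (r - r_1)(r - r_2), D(n) = (r_1 + n - r_1)(r_1 + n - r_2) = n(n + 9/2).
Evaluating step by step (a_0 = 1):
  n = 1: D(1) = 1(1 + 9/2) = 11/2; numerator = -4(1) = -4; a_1 = (-4)/(11/2) = -8/11
  n = 2: D(2) = 2(2 + 9/2) = 13; numerator = -4(-8/11) - 1(1) = 21/11; a_2 = (21/11)/(13) = 21/143
  n = 3: D(3) = 3(3 + 9/2) = 45/2; numerator = -4(21/143) - 1(-8/11) = 20/143; a_3 = (20/143)/(45/2) = 8/1287

r = 5/2; a_0 = 1; a_1 = -8/11; a_2 = 21/143; a_3 = 8/1287


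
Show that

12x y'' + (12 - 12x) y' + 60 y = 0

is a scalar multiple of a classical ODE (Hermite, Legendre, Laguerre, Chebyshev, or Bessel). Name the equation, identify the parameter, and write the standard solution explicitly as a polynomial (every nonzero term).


All three coefficients share the factor 12; dividing through by 12 gives  x y'' + (1 - x) y' + 5 y = 0.
This matches the Laguerre equation x y'' + (1 - x) y' + n y = 0 with n = 5; the polynomial solution is L_5(x).
With y = sum_k a_k x^k, matching x^k gives (k+1)k a_{k+1} + (k+1) a_{k+1} - k a_k + n a_k = 0, i.e. (k+1)^2 a_{k+1} = (k - n) a_k = (k - 5) a_k. The right side vanishes at k = 5, so the series terminates at degree 5.
Standard normalization L_n(0) = 1 gives a_0 = 1. Work upward with a_{k+1} = (k - 5) a_k / (k+1)^2:
  a_1 = (0 - 5)(1) / 1^2 = -5/1 = -5
  a_2 = (1 - 5)(-5) / 2^2 = 20/4 = 5
  a_3 = (2 - 5)(5) / 3^2 = -15/9 = -5/3
  a_4 = (3 - 5)(-5/3) / 4^2 = (10/3)/16 = 5/24
  a_5 = (4 - 5)(5/24) / 5^2 = (-5/24)/25 = -1/120
Hence L_5(x) = -x^5/120 + 5 x^4/24 - 5 x^3/3 + 5 x^2 - 5 x + 1.

L_5(x); series = -x^5/120 + 5 x^4/24 - 5 x^3/3 + 5 x^2 - 5 x + 1


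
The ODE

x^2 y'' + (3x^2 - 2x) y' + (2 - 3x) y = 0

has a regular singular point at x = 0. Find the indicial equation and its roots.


Divide by x^2 to reach normal form y'' + P_1(x) y' + P_2(x) y = 0 with P_1(x) = 3 - 2/x and P_2(x) = -3/x + 2/x^2.
x = 0 is a singular point because the y'-coefficient 3 - 2/x has a pole at x = 0 and the y-coefficient -3/x + 2/x^2 has a pole at x = 0.
It is a regular singular point because x P_1(x) = p(x) = 3x - 2 and x^2 P_2(x) = q(x) = 2 - 3x are polynomials, hence analytic at x = 0.
p(0) = -2,  q(0) = 2.
Indicial equation: r(r-1) + p(0) r + q(0) = 0, i.e. r^2 + (p(0) - 1) r + q(0) = 0, i.e. r^2 - 3 r + 2 = 0.
Discriminant: (-3)^2 - 4(2) = 1, so r = (3 ± 1)/2.
Solving: r_1 = 2, r_2 = 1.

indicial: r^2 - 3 r + 2 = 0; roots r_1 = 2, r_2 = 1


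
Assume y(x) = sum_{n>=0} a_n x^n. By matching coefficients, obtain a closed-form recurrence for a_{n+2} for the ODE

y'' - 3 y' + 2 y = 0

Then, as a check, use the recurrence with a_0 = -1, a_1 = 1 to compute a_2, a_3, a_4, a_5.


Substitute y = sum_n a_n x^n.
y''(x) has coefficient (n+2)(n+1) a_{n+2} at x^n;
-3 y'(x) has coefficient -3 (n+1) a_{n+1} at x^n;
2 y(x) has coefficient 2 a_n at x^n.
Matching x^n: (n+2)(n+1) a_{n+2} - 3 (n+1) a_{n+1} + 2 a_n = 0.
Thus a_{n+2} = [3 (n+1) a_{n+1} - 2 a_n] / ((n+1)(n+2)).

Check with a_0 = -1, a_1 = 1 (apply the recurrence for n = 0, 1, 2, 3): a_0 = -1, a_1 = 1, a_2 = 5/2, a_3 = 13/6, a_4 = 29/24, a_5 = 61/120.

a_(n+2) = [3 (n+1) a_(n+1) - 2 a_n] / ((n+1)(n+2)); check: a_0 = -1, a_1 = 1, a_2 = 5/2, a_3 = 13/6, a_4 = 29/24, a_5 = 61/120


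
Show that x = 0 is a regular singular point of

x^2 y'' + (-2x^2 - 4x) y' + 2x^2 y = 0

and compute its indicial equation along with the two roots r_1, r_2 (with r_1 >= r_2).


Divide by x^2 to reach normal form y'' + P_1(x) y' + P_2(x) y = 0 with P_1(x) = -2 - 4/x and P_2(x) = 2.
x = 0 is a singular point because the y'-coefficient -2 - 4/x has a pole at x = 0.
It is a regular singular point because x P_1(x) = p(x) = -2x - 4 and x^2 P_2(x) = q(x) = 2x^2 are polynomials, hence analytic at x = 0.
p(0) = -4,  q(0) = 0.
Indicial equation: r(r-1) + p(0) r + q(0) = 0, i.e. r^2 + (p(0) - 1) r + q(0) = 0, i.e. r^2 - 5 r = 0.
Discriminant: (-5)^2 - 4(0) = 25, so r = (5 ± 5)/2.
Solving: r_1 = 5, r_2 = 0.

indicial: r^2 - 5 r = 0; roots r_1 = 5, r_2 = 0


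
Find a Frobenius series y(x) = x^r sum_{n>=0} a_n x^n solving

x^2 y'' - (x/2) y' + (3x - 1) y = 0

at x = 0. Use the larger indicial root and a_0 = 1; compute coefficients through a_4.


Write in Frobenius form y'' + (p(x)/x) y' + (q(x)/x^2) y = 0:
  p(x) = -1/2,  q(x) = 3x - 1.
Indicial equation: r(r-1) + (-1/2) r + (-1) = 0 -> roots r_1 = 2, r_2 = -1/2.
Take r = r_1 = 2. Let y(x) = x^r sum_{n>=0} a_n x^n with a_0 = 1.
Substitute y = x^r sum a_n x^n and match x^{r+n}. The recurrence is
  D(n) a_n + 3 a_{n-1} = 0,  where D(n) = (r+n)(r+n-1) + (-1/2)(r+n) + (-1).
  a_n = -3 / D(n) * a_{n-1}.
Since the indicial polynomial factors as (r - r_1)(r - r_2), D(n) = (r_1 + n - r_1)(r_1 + n - r_2) = n(n + 5/2).
Evaluating step by step (a_0 = 1):
  n = 1: D(1) = 1(1 + 5/2) = 7/2; numerator = -3(1) = -3; a_1 = (-3)/(7/2) = -6/7
  n = 2: D(2) = 2(2 + 5/2) = 9; numerator = -3(-6/7) = 18/7; a_2 = (18/7)/(9) = 2/7
  n = 3: D(3) = 3(3 + 5/2) = 33/2; numerator = -3(2/7) = -6/7; a_3 = (-6/7)/(33/2) = -4/77
  n = 4: D(4) = 4(4 + 5/2) = 26; numerator = -3(-4/77) = 12/77; a_4 = (12/77)/(26) = 6/1001

r = 2; a_0 = 1; a_1 = -6/7; a_2 = 2/7; a_3 = -4/77; a_4 = 6/1001


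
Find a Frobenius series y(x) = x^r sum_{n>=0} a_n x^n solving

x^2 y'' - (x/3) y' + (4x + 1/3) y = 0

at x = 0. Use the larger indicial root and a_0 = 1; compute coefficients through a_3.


Write in Frobenius form y'' + (p(x)/x) y' + (q(x)/x^2) y = 0:
  p(x) = -1/3,  q(x) = 4x + 1/3.
Indicial equation: r(r-1) + (-1/3) r + (1/3) = 0 -> roots r_1 = 1, r_2 = 1/3.
Take r = r_1 = 1. Let y(x) = x^r sum_{n>=0} a_n x^n with a_0 = 1.
Substitute y = x^r sum a_n x^n and match x^{r+n}. The recurrence is
  D(n) a_n + 4 a_{n-1} = 0,  where D(n) = (r+n)(r+n-1) + (-1/3)(r+n) + (1/3).
  a_n = -4 / D(n) * a_{n-1}.
Since the indicial polynomial factors as (r - r_1)(r - r_2), D(n) = (r_1 + n - r_1)(r_1 + n - r_2) = n(n + 2/3).
Evaluating step by step (a_0 = 1):
  n = 1: D(1) = 1(1 + 2/3) = 5/3; numerator = -4(1) = -4; a_1 = (-4)/(5/3) = -12/5
  n = 2: D(2) = 2(2 + 2/3) = 16/3; numerator = -4(-12/5) = 48/5; a_2 = (48/5)/(16/3) = 9/5
  n = 3: D(3) = 3(3 + 2/3) = 11; numerator = -4(9/5) = -36/5; a_3 = (-36/5)/(11) = -36/55

r = 1; a_0 = 1; a_1 = -12/5; a_2 = 9/5; a_3 = -36/55


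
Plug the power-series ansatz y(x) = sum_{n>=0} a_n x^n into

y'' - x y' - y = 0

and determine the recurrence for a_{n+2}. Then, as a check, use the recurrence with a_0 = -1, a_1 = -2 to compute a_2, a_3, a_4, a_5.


Substitute y = sum_n a_n x^n.
y''(x) has coefficient (n+2)(n+1) a_{n+2} at x^n;
-x y'(x) has coefficient -n a_n at x^n (shift);
-y(x) has coefficient -1 a_n at x^n.
Matching x^n: (n+2)(n+1) a_{n+2} + (-n - 1) a_n = 0.
Thus a_{n+2} = (n + 1) / ((n+1)(n+2)) * a_n.

Check with a_0 = -1, a_1 = -2 (apply the recurrence for n = 0, 1, 2, 3): a_0 = -1, a_1 = -2, a_2 = -1/2, a_3 = -2/3, a_4 = -1/8, a_5 = -2/15.

a_(n+2) = (n + 1) / ((n+1)(n+2)) * a_n; check: a_0 = -1, a_1 = -2, a_2 = -1/2, a_3 = -2/3, a_4 = -1/8, a_5 = -2/15


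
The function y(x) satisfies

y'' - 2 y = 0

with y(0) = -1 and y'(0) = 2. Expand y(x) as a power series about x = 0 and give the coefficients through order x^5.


Ansatz: y(x) = sum_{n>=0} a_n x^n, so y'(x) = sum_{n>=1} n a_n x^(n-1) and y''(x) = sum_{n>=2} n(n-1) a_n x^(n-2).
Substitute into P(x) y'' + Q(x) y' + R(x) y = 0 with P(x) = 1, Q(x) = 0, R(x) = -2, and match powers of x.
Initial conditions: a_0 = -1, a_1 = 2.
Setting the coefficient of each power of x to zero and solving order by order (substituting the coefficients already found):
  x^0: 2 a_2 - 2 a_0 = 0  ->  2 a_2 = 2 a_0 = -2  ->  a_2 = -1
  x^1: 6 a_3 - 2 a_1 = 0  ->  6 a_3 = 2 a_1 = 4  ->  a_3 = 2/3
  x^2: 12 a_4 - 2 a_2 = 0  ->  12 a_4 = 2 a_2 = -2  ->  a_4 = -1/6
  x^3: 20 a_5 - 2 a_3 = 0  ->  20 a_5 = 2 a_3 = 4/3  ->  a_5 = 1/15
Truncated series: y(x) = -1 + 2 x - x^2 + (2/3) x^3 - (1/6) x^4 + (1/15) x^5 + O(x^6).

a_0 = -1; a_1 = 2; a_2 = -1; a_3 = 2/3; a_4 = -1/6; a_5 = 1/15


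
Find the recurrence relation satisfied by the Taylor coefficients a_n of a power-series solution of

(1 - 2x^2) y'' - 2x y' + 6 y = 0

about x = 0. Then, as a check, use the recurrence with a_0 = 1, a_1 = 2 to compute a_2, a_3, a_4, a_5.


Substitute y = sum_n a_n x^n.
(1 - 2 x^2) y'' contributes (n+2)(n+1) a_{n+2} - 2 n(n-1) a_n at x^n.
-2 x y'(x) contributes -2 n a_n at x^n.
6 y(x) contributes 6 a_n at x^n.
Matching x^n: (n+2)(n+1) a_{n+2} + (-2 n(n-1) - 2 n + 6) a_n = 0.
Thus a_{n+2} = (2 n(n-1) + 2 n - 6) / ((n+1)(n+2)) * a_n.

Check with a_0 = 1, a_1 = 2 (apply the recurrence for n = 0, 1, 2, 3): a_0 = 1, a_1 = 2, a_2 = -3, a_3 = -4/3, a_4 = -1/2, a_5 = -4/5.

a_(n+2) = (2 n(n-1) + 2 n - 6) / ((n+1)(n+2)) * a_n; check: a_0 = 1, a_1 = 2, a_2 = -3, a_3 = -4/3, a_4 = -1/2, a_5 = -4/5


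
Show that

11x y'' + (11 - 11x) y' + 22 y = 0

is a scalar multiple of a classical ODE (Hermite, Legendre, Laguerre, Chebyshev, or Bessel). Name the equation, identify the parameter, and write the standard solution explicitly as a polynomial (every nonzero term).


All three coefficients share the factor 11; dividing through by 11 gives  x y'' + (1 - x) y' + 2 y = 0.
This matches the Laguerre equation x y'' + (1 - x) y' + n y = 0 with n = 2; the polynomial solution is L_2(x).
With y = sum_k a_k x^k, matching x^k gives (k+1)k a_{k+1} + (k+1) a_{k+1} - k a_k + n a_k = 0, i.e. (k+1)^2 a_{k+1} = (k - n) a_k = (k - 2) a_k. The right side vanishes at k = 2, so the series terminates at degree 2.
Standard normalization L_n(0) = 1 gives a_0 = 1. Work upward with a_{k+1} = (k - 2) a_k / (k+1)^2:
  a_1 = (0 - 2)(1) / 1^2 = -2/1 = -2
  a_2 = (1 - 2)(-2) / 2^2 = 2/4 = 1/2
Hence L_2(x) = x^2/2 - 2 x + 1.

L_2(x); series = x^2/2 - 2 x + 1


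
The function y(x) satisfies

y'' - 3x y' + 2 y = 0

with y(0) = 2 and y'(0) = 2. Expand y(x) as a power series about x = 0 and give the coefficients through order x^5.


Ansatz: y(x) = sum_{n>=0} a_n x^n, so y'(x) = sum_{n>=1} n a_n x^(n-1) and y''(x) = sum_{n>=2} n(n-1) a_n x^(n-2).
Substitute into P(x) y'' + Q(x) y' + R(x) y = 0 with P(x) = 1, Q(x) = -3x, R(x) = 2, and match powers of x.
Initial conditions: a_0 = 2, a_1 = 2.
Setting the coefficient of each power of x to zero and solving order by order (substituting the coefficients already found):
  x^0: 2 a_2 + 2 a_0 = 0  ->  2 a_2 = -2 a_0 = -4  ->  a_2 = -2
  x^1: 6 a_3 - a_1 = 0  ->  6 a_3 = a_1 = 2  ->  a_3 = 1/3
  x^2: 12 a_4 - 4 a_2 = 0  ->  12 a_4 = 4 a_2 = -8  ->  a_4 = -2/3
  x^3: 20 a_5 - 7 a_3 = 0  ->  20 a_5 = 7 a_3 = 7/3  ->  a_5 = 7/60
Truncated series: y(x) = 2 + 2 x - 2 x^2 + (1/3) x^3 - (2/3) x^4 + (7/60) x^5 + O(x^6).

a_0 = 2; a_1 = 2; a_2 = -2; a_3 = 1/3; a_4 = -2/3; a_5 = 7/60


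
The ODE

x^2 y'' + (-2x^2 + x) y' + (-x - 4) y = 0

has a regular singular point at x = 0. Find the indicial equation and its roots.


Divide by x^2 to reach normal form y'' + P_1(x) y' + P_2(x) y = 0 with P_1(x) = -2 + 1/x and P_2(x) = -1/x - 4/x^2.
x = 0 is a singular point because the y'-coefficient -2 + 1/x has a pole at x = 0 and the y-coefficient -1/x - 4/x^2 has a pole at x = 0.
It is a regular singular point because x P_1(x) = p(x) = 1 - 2x and x^2 P_2(x) = q(x) = -x - 4 are polynomials, hence analytic at x = 0.
p(0) = 1,  q(0) = -4.
Indicial equation: r(r-1) + p(0) r + q(0) = 0, i.e. r^2 + (p(0) - 1) r + q(0) = 0, i.e. r^2 - 4 = 0.
Discriminant: (0)^2 - 4(-4) = 16, so r = (0 ± 4)/2.
Solving: r_1 = 2, r_2 = -2.

indicial: r^2 - 4 = 0; roots r_1 = 2, r_2 = -2


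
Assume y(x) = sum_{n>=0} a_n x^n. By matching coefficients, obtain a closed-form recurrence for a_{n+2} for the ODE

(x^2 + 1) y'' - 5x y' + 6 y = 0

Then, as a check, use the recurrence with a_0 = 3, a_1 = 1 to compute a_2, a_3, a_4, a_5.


Substitute y = sum_n a_n x^n.
(1 + 1 x^2) y'' contributes (n+2)(n+1) a_{n+2} + n(n-1) a_n at x^n.
-5 x y'(x) contributes -5 n a_n at x^n.
6 y(x) contributes 6 a_n at x^n.
Matching x^n: (n+2)(n+1) a_{n+2} + (n(n-1) - 5 n + 6) a_n = 0.
Thus a_{n+2} = (-n(n-1) + 5 n - 6) / ((n+1)(n+2)) * a_n.

Check with a_0 = 3, a_1 = 1 (apply the recurrence for n = 0, 1, 2, 3): a_0 = 3, a_1 = 1, a_2 = -9, a_3 = -1/6, a_4 = -3/2, a_5 = -1/40.

a_(n+2) = (-n(n-1) + 5 n - 6) / ((n+1)(n+2)) * a_n; check: a_0 = 3, a_1 = 1, a_2 = -9, a_3 = -1/6, a_4 = -3/2, a_5 = -1/40


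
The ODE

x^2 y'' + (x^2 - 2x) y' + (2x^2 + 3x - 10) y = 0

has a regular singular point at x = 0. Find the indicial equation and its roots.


Divide by x^2 to reach normal form y'' + P_1(x) y' + P_2(x) y = 0 with P_1(x) = 1 - 2/x and P_2(x) = 2 + 3/x - 10/x^2.
x = 0 is a singular point because the y'-coefficient 1 - 2/x has a pole at x = 0 and the y-coefficient 2 + 3/x - 10/x^2 has a pole at x = 0.
It is a regular singular point because x P_1(x) = p(x) = x - 2 and x^2 P_2(x) = q(x) = 2x^2 + 3x - 10 are polynomials, hence analytic at x = 0.
p(0) = -2,  q(0) = -10.
Indicial equation: r(r-1) + p(0) r + q(0) = 0, i.e. r^2 + (p(0) - 1) r + q(0) = 0, i.e. r^2 - 3 r - 10 = 0.
Discriminant: (-3)^2 - 4(-10) = 49, so r = (3 ± 7)/2.
Solving: r_1 = 5, r_2 = -2.

indicial: r^2 - 3 r - 10 = 0; roots r_1 = 5, r_2 = -2


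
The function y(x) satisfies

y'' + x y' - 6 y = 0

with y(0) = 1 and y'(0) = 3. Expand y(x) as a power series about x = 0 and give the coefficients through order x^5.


Ansatz: y(x) = sum_{n>=0} a_n x^n, so y'(x) = sum_{n>=1} n a_n x^(n-1) and y''(x) = sum_{n>=2} n(n-1) a_n x^(n-2).
Substitute into P(x) y'' + Q(x) y' + R(x) y = 0 with P(x) = 1, Q(x) = x, R(x) = -6, and match powers of x.
Initial conditions: a_0 = 1, a_1 = 3.
Setting the coefficient of each power of x to zero and solving order by order (substituting the coefficients already found):
  x^0: 2 a_2 - 6 a_0 = 0  ->  2 a_2 = 6 a_0 = 6  ->  a_2 = 3
  x^1: 6 a_3 - 5 a_1 = 0  ->  6 a_3 = 5 a_1 = 15  ->  a_3 = 5/2
  x^2: 12 a_4 - 4 a_2 = 0  ->  12 a_4 = 4 a_2 = 12  ->  a_4 = 1
  x^3: 20 a_5 - 3 a_3 = 0  ->  20 a_5 = 3 a_3 = 15/2  ->  a_5 = 3/8
Truncated series: y(x) = 1 + 3 x + 3 x^2 + (5/2) x^3 + x^4 + (3/8) x^5 + O(x^6).

a_0 = 1; a_1 = 3; a_2 = 3; a_3 = 5/2; a_4 = 1; a_5 = 3/8


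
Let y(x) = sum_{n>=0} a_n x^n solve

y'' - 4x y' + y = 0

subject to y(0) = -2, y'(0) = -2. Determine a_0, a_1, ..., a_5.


Ansatz: y(x) = sum_{n>=0} a_n x^n, so y'(x) = sum_{n>=1} n a_n x^(n-1) and y''(x) = sum_{n>=2} n(n-1) a_n x^(n-2).
Substitute into P(x) y'' + Q(x) y' + R(x) y = 0 with P(x) = 1, Q(x) = -4x, R(x) = 1, and match powers of x.
Initial conditions: a_0 = -2, a_1 = -2.
Setting the coefficient of each power of x to zero and solving order by order (substituting the coefficients already found):
  x^0: 2 a_2 + a_0 = 0  ->  2 a_2 = -a_0 = 2  ->  a_2 = 1
  x^1: 6 a_3 - 3 a_1 = 0  ->  6 a_3 = 3 a_1 = -6  ->  a_3 = -1
  x^2: 12 a_4 - 7 a_2 = 0  ->  12 a_4 = 7 a_2 = 7  ->  a_4 = 7/12
  x^3: 20 a_5 - 11 a_3 = 0  ->  20 a_5 = 11 a_3 = -11  ->  a_5 = -11/20
Truncated series: y(x) = -2 - 2 x + x^2 - x^3 + (7/12) x^4 - (11/20) x^5 + O(x^6).

a_0 = -2; a_1 = -2; a_2 = 1; a_3 = -1; a_4 = 7/12; a_5 = -11/20


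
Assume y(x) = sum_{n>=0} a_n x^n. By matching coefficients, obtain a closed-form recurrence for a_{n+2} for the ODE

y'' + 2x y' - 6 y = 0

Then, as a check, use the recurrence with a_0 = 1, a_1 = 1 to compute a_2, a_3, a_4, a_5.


Substitute y = sum_n a_n x^n.
y''(x) has coefficient (n+2)(n+1) a_{n+2} at x^n;
2 x y'(x) has coefficient 2 n a_n at x^n (shift);
-6 y(x) has coefficient -6 a_n at x^n.
Matching x^n: (n+2)(n+1) a_{n+2} + (2n - 6) a_n = 0.
Thus a_{n+2} = (-2n + 6) / ((n+1)(n+2)) * a_n.

Check with a_0 = 1, a_1 = 1 (apply the recurrence for n = 0, 1, 2, 3): a_0 = 1, a_1 = 1, a_2 = 3, a_3 = 2/3, a_4 = 1/2, a_5 = 0.

a_(n+2) = (-2n + 6) / ((n+1)(n+2)) * a_n; check: a_0 = 1, a_1 = 1, a_2 = 3, a_3 = 2/3, a_4 = 1/2, a_5 = 0


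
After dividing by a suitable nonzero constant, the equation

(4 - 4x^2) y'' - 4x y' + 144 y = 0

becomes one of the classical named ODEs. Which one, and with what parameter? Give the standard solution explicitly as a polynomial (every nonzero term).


All three coefficients share the factor 4; dividing through by 4 gives  (1 - x^2) y'' - x y' + 36 y = 0.
This matches the Chebyshev equation (1 - x^2) y'' - x y' + n^2 y = 0 (note the -x y' term, not -2x y') with n^2 = 36, so n = 6; the polynomial solution is T_6(x).
With y = sum_k a_k x^k, matching x^k gives (k+2)(k+1) a_{k+2} = (k^2 - n^2) a_k = (k - 6)(k + 6) a_k. The right side vanishes at k = 6, so the series with the parity of 6 terminates at degree 6.
Standard normalization: leading coefficient of T_n is 2^(n-1), so a_6 = 2^5 = 32. Work downward with a_k = (k+1)(k+2) a_{k+2} / ((k - 6)(k + 6)):
  a_4 = (5)(6)(32) / ((4 - 6)(4 + 6)) = 960/(-20) = -48
  a_2 = (3)(4)(-48) / ((2 - 6)(2 + 6)) = -576/(-32) = 18
  a_0 = (1)(2)(18) / ((0 - 6)(0 + 6)) = 36/(-36) = -1
Hence T_6(x) = 32 x^6 - 48 x^4 + 18 x^2 - 1.

T_6(x); series = 32 x^6 - 48 x^4 + 18 x^2 - 1


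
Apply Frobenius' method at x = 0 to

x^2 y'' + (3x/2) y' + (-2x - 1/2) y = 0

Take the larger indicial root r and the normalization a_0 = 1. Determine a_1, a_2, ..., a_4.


Write in Frobenius form y'' + (p(x)/x) y' + (q(x)/x^2) y = 0:
  p(x) = 3/2,  q(x) = -2x - 1/2.
Indicial equation: r(r-1) + (3/2) r + (-1/2) = 0 -> roots r_1 = 1/2, r_2 = -1.
Take r = r_1 = 1/2. Let y(x) = x^r sum_{n>=0} a_n x^n with a_0 = 1.
Substitute y = x^r sum a_n x^n and match x^{r+n}. The recurrence is
  D(n) a_n - 2 a_{n-1} = 0,  where D(n) = (r+n)(r+n-1) + (3/2)(r+n) + (-1/2).
  a_n = 2 / D(n) * a_{n-1}.
Since the indicial polynomial factors as (r - r_1)(r - r_2), D(n) = (r_1 + n - r_1)(r_1 + n - r_2) = n(n + 3/2).
Evaluating step by step (a_0 = 1):
  n = 1: D(1) = 1(1 + 3/2) = 5/2; numerator = 2(1) = 2; a_1 = (2)/(5/2) = 4/5
  n = 2: D(2) = 2(2 + 3/2) = 7; numerator = 2(4/5) = 8/5; a_2 = (8/5)/(7) = 8/35
  n = 3: D(3) = 3(3 + 3/2) = 27/2; numerator = 2(8/35) = 16/35; a_3 = (16/35)/(27/2) = 32/945
  n = 4: D(4) = 4(4 + 3/2) = 22; numerator = 2(32/945) = 64/945; a_4 = (64/945)/(22) = 32/10395

r = 1/2; a_0 = 1; a_1 = 4/5; a_2 = 8/35; a_3 = 32/945; a_4 = 32/10395


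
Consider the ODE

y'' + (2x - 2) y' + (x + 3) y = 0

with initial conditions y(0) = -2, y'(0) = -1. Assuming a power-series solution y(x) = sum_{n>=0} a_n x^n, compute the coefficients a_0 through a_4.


Ansatz: y(x) = sum_{n>=0} a_n x^n, so y'(x) = sum_{n>=1} n a_n x^(n-1) and y''(x) = sum_{n>=2} n(n-1) a_n x^(n-2).
Substitute into P(x) y'' + Q(x) y' + R(x) y = 0 with P(x) = 1, Q(x) = 2x - 2, R(x) = x + 3, and match powers of x.
Initial conditions: a_0 = -2, a_1 = -1.
Setting the coefficient of each power of x to zero and solving order by order (substituting the coefficients already found):
  x^0: 2 a_2 - 2 a_1 + 3 a_0 = 0  ->  2 a_2 = 2 a_1 - 3 a_0 = 4  ->  a_2 = 2
  x^1: 6 a_3 - 4 a_2 + 5 a_1 + a_0 = 0  ->  6 a_3 = 4 a_2 - 5 a_1 - a_0 = 15  ->  a_3 = 5/2
  x^2: 12 a_4 - 6 a_3 + 7 a_2 + a_1 = 0  ->  12 a_4 = 6 a_3 - 7 a_2 - a_1 = 2  ->  a_4 = 1/6
Truncated series: y(x) = -2 - x + 2 x^2 + (5/2) x^3 + (1/6) x^4 + O(x^5).

a_0 = -2; a_1 = -1; a_2 = 2; a_3 = 5/2; a_4 = 1/6


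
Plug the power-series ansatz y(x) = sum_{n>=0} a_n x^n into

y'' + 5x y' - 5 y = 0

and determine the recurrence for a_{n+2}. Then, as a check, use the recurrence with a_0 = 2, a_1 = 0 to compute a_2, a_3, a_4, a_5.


Substitute y = sum_n a_n x^n.
y''(x) has coefficient (n+2)(n+1) a_{n+2} at x^n;
5 x y'(x) has coefficient 5 n a_n at x^n (shift);
-5 y(x) has coefficient -5 a_n at x^n.
Matching x^n: (n+2)(n+1) a_{n+2} + (5n - 5) a_n = 0.
Thus a_{n+2} = (-5n + 5) / ((n+1)(n+2)) * a_n.

Check with a_0 = 2, a_1 = 0 (apply the recurrence for n = 0, 1, 2, 3): a_0 = 2, a_1 = 0, a_2 = 5, a_3 = 0, a_4 = -25/12, a_5 = 0.

a_(n+2) = (-5n + 5) / ((n+1)(n+2)) * a_n; check: a_0 = 2, a_1 = 0, a_2 = 5, a_3 = 0, a_4 = -25/12, a_5 = 0


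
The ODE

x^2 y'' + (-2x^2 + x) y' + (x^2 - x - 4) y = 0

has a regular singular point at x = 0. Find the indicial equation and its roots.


Divide by x^2 to reach normal form y'' + P_1(x) y' + P_2(x) y = 0 with P_1(x) = -2 + 1/x and P_2(x) = 1 - 1/x - 4/x^2.
x = 0 is a singular point because the y'-coefficient -2 + 1/x has a pole at x = 0 and the y-coefficient 1 - 1/x - 4/x^2 has a pole at x = 0.
It is a regular singular point because x P_1(x) = p(x) = 1 - 2x and x^2 P_2(x) = q(x) = x^2 - x - 4 are polynomials, hence analytic at x = 0.
p(0) = 1,  q(0) = -4.
Indicial equation: r(r-1) + p(0) r + q(0) = 0, i.e. r^2 + (p(0) - 1) r + q(0) = 0, i.e. r^2 - 4 = 0.
Discriminant: (0)^2 - 4(-4) = 16, so r = (0 ± 4)/2.
Solving: r_1 = 2, r_2 = -2.

indicial: r^2 - 4 = 0; roots r_1 = 2, r_2 = -2


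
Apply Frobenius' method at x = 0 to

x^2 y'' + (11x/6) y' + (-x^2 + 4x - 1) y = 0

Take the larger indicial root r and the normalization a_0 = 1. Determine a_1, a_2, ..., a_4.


Write in Frobenius form y'' + (p(x)/x) y' + (q(x)/x^2) y = 0:
  p(x) = 11/6,  q(x) = -x^2 + 4x - 1.
Indicial equation: r(r-1) + (11/6) r + (-1) = 0 -> roots r_1 = 2/3, r_2 = -3/2.
Take r = r_1 = 2/3. Let y(x) = x^r sum_{n>=0} a_n x^n with a_0 = 1.
Substitute y = x^r sum a_n x^n and match x^{r+n}. The recurrence is
  D(n) a_n + 4 a_{n-1} - 1 a_{n-2} = 0,  where D(n) = (r+n)(r+n-1) + (11/6)(r+n) + (-1).
  a_n = [-4 a_{n-1} + 1 a_{n-2}] / D(n).
Since the indicial polynomial factors as (r - r_1)(r - r_2), D(n) = (r_1 + n - r_1)(r_1 + n - r_2) = n(n + 13/6).
Evaluating step by step (a_0 = 1):
  n = 1: D(1) = 1(1 + 13/6) = 19/6; numerator = -4(1) = -4; a_1 = (-4)/(19/6) = -24/19
  n = 2: D(2) = 2(2 + 13/6) = 25/3; numerator = -4(-24/19) + 1(1) = 115/19; a_2 = (115/19)/(25/3) = 69/95
  n = 3: D(3) = 3(3 + 13/6) = 31/2; numerator = -4(69/95) + 1(-24/19) = -396/95; a_3 = (-396/95)/(31/2) = -792/2945
  n = 4: D(4) = 4(4 + 13/6) = 74/3; numerator = -4(-792/2945) + 1(69/95) = 5307/2945; a_4 = (5307/2945)/(74/3) = 15921/217930

r = 2/3; a_0 = 1; a_1 = -24/19; a_2 = 69/95; a_3 = -792/2945; a_4 = 15921/217930


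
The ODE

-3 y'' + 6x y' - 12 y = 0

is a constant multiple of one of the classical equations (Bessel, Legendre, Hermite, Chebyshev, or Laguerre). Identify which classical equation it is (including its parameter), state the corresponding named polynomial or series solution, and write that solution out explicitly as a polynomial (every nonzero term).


All three coefficients share the factor -3; dividing through by -3 gives  y'' - 2x y' + 4 y = 0.
This matches the Hermite equation y'' - 2x y' + 2n y = 0 with 2n = 4, so n = 2; the polynomial solution is H_2(x).
With y = sum_k a_k x^k, matching x^k gives (k+2)(k+1) a_{k+2} = 2(k - n) a_k = 2(k - 2) a_k. The right side vanishes at k = 2, so the series with the parity of 2 terminates at degree 2.
Standard normalization: leading coefficient of H_n is 2^n, so a_2 = 2^2 = 4. Work downward with a_k = (k+1)(k+2) a_{k+2} / (2(k - n)):
  a_0 = (1)(2)(4) / (2(0 - 2)) = 8/(-4) = -2
Hence H_2(x) = 4 x^2 - 2.

H_2(x); series = 4 x^2 - 2


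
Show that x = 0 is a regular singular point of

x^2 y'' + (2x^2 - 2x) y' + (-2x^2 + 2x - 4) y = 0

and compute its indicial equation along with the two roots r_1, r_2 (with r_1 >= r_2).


Divide by x^2 to reach normal form y'' + P_1(x) y' + P_2(x) y = 0 with P_1(x) = 2 - 2/x and P_2(x) = -2 + 2/x - 4/x^2.
x = 0 is a singular point because the y'-coefficient 2 - 2/x has a pole at x = 0 and the y-coefficient -2 + 2/x - 4/x^2 has a pole at x = 0.
It is a regular singular point because x P_1(x) = p(x) = 2x - 2 and x^2 P_2(x) = q(x) = -2x^2 + 2x - 4 are polynomials, hence analytic at x = 0.
p(0) = -2,  q(0) = -4.
Indicial equation: r(r-1) + p(0) r + q(0) = 0, i.e. r^2 + (p(0) - 1) r + q(0) = 0, i.e. r^2 - 3 r - 4 = 0.
Discriminant: (-3)^2 - 4(-4) = 25, so r = (3 ± 5)/2.
Solving: r_1 = 4, r_2 = -1.

indicial: r^2 - 3 r - 4 = 0; roots r_1 = 4, r_2 = -1


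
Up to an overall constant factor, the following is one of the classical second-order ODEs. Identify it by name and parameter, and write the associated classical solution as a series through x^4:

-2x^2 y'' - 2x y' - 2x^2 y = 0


All three coefficients share the factor -2; dividing through by -2 gives  x^2 y'' + x y' + x^2 y = 0.
This matches the Bessel equation x^2 y'' + x y' + (x^2 - nu^2) y = 0 with nu^2 = 0, so nu = 0; the solution bounded at x = 0 is J_0(x).
Frobenius at x = 0: indicial roots ±nu; for r = nu the recurrence k(k + 2nu) c_k = -c_{k-2} gives the standard series J_nu(x) = sum_{k>=0} (-1)^k / (k! (k+nu)!) (x/2)^(2k+nu). Evaluate the first 3 terms:
  k = 0: (-1)^0 / (0! * 0! * 2^0) x^0 = 1/(1*1*1) x^0 = (1) x^0
  k = 1: (-1)^1 / (1! * 1! * 2^2) x^2 = -1/(1*1*4) x^2 = (-1/4) x^2
  k = 2: (-1)^2 / (2! * 2! * 2^4) x^4 = 1/(2*2*16) x^4 = (1/64) x^4
Hence J_0(x) = x^4/64 - x^2/4 + 1 + ....

J_0(x); series = x^4/64 - x^2/4 + 1


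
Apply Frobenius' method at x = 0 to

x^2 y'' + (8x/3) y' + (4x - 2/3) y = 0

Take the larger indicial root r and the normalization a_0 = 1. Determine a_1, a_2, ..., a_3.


Write in Frobenius form y'' + (p(x)/x) y' + (q(x)/x^2) y = 0:
  p(x) = 8/3,  q(x) = 4x - 2/3.
Indicial equation: r(r-1) + (8/3) r + (-2/3) = 0 -> roots r_1 = 1/3, r_2 = -2.
Take r = r_1 = 1/3. Let y(x) = x^r sum_{n>=0} a_n x^n with a_0 = 1.
Substitute y = x^r sum a_n x^n and match x^{r+n}. The recurrence is
  D(n) a_n + 4 a_{n-1} = 0,  where D(n) = (r+n)(r+n-1) + (8/3)(r+n) + (-2/3).
  a_n = -4 / D(n) * a_{n-1}.
Since the indicial polynomial factors as (r - r_1)(r - r_2), D(n) = (r_1 + n - r_1)(r_1 + n - r_2) = n(n + 7/3).
Evaluating step by step (a_0 = 1):
  n = 1: D(1) = 1(1 + 7/3) = 10/3; numerator = -4(1) = -4; a_1 = (-4)/(10/3) = -6/5
  n = 2: D(2) = 2(2 + 7/3) = 26/3; numerator = -4(-6/5) = 24/5; a_2 = (24/5)/(26/3) = 36/65
  n = 3: D(3) = 3(3 + 7/3) = 16; numerator = -4(36/65) = -144/65; a_3 = (-144/65)/(16) = -9/65

r = 1/3; a_0 = 1; a_1 = -6/5; a_2 = 36/65; a_3 = -9/65


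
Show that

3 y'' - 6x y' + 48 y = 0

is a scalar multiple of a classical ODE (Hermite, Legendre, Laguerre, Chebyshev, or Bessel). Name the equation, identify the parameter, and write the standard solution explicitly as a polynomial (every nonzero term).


All three coefficients share the factor 3; dividing through by 3 gives  y'' - 2x y' + 16 y = 0.
This matches the Hermite equation y'' - 2x y' + 2n y = 0 with 2n = 16, so n = 8; the polynomial solution is H_8(x).
With y = sum_k a_k x^k, matching x^k gives (k+2)(k+1) a_{k+2} = 2(k - n) a_k = 2(k - 8) a_k. The right side vanishes at k = 8, so the series with the parity of 8 terminates at degree 8.
Standard normalization: leading coefficient of H_n is 2^n, so a_8 = 2^8 = 256. Work downward with a_k = (k+1)(k+2) a_{k+2} / (2(k - n)):
  a_6 = (7)(8)(256) / (2(6 - 8)) = 14336/(-4) = -3584
  a_4 = (5)(6)(-3584) / (2(4 - 8)) = -107520/(-8) = 13440
  a_2 = (3)(4)(13440) / (2(2 - 8)) = 161280/(-12) = -13440
  a_0 = (1)(2)(-13440) / (2(0 - 8)) = -26880/(-16) = 1680
Hence H_8(x) = 256 x^8 - 3584 x^6 + 13440 x^4 - 13440 x^2 + 1680.

H_8(x); series = 256 x^8 - 3584 x^6 + 13440 x^4 - 13440 x^2 + 1680


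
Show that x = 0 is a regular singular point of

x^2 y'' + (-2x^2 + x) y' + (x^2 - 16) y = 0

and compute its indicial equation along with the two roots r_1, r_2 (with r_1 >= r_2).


Divide by x^2 to reach normal form y'' + P_1(x) y' + P_2(x) y = 0 with P_1(x) = -2 + 1/x and P_2(x) = 1 - 16/x^2.
x = 0 is a singular point because the y'-coefficient -2 + 1/x has a pole at x = 0 and the y-coefficient 1 - 16/x^2 has a pole at x = 0.
It is a regular singular point because x P_1(x) = p(x) = 1 - 2x and x^2 P_2(x) = q(x) = x^2 - 16 are polynomials, hence analytic at x = 0.
p(0) = 1,  q(0) = -16.
Indicial equation: r(r-1) + p(0) r + q(0) = 0, i.e. r^2 + (p(0) - 1) r + q(0) = 0, i.e. r^2 - 16 = 0.
Discriminant: (0)^2 - 4(-16) = 64, so r = (0 ± 8)/2.
Solving: r_1 = 4, r_2 = -4.

indicial: r^2 - 16 = 0; roots r_1 = 4, r_2 = -4


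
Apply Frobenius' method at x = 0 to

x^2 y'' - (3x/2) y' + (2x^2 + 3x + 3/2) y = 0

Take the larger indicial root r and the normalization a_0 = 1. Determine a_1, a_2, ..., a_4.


Write in Frobenius form y'' + (p(x)/x) y' + (q(x)/x^2) y = 0:
  p(x) = -3/2,  q(x) = 2x^2 + 3x + 3/2.
Indicial equation: r(r-1) + (-3/2) r + (3/2) = 0 -> roots r_1 = 3/2, r_2 = 1.
Take r = r_1 = 3/2. Let y(x) = x^r sum_{n>=0} a_n x^n with a_0 = 1.
Substitute y = x^r sum a_n x^n and match x^{r+n}. The recurrence is
  D(n) a_n + 3 a_{n-1} + 2 a_{n-2} = 0,  where D(n) = (r+n)(r+n-1) + (-3/2)(r+n) + (3/2).
  a_n = [-3 a_{n-1} - 2 a_{n-2}] / D(n).
Since the indicial polynomial factors as (r - r_1)(r - r_2), D(n) = (r_1 + n - r_1)(r_1 + n - r_2) = n(n + 1/2).
Evaluating step by step (a_0 = 1):
  n = 1: D(1) = 1(1 + 1/2) = 3/2; numerator = -3(1) = -3; a_1 = (-3)/(3/2) = -2
  n = 2: D(2) = 2(2 + 1/2) = 5; numerator = -3(-2) - 2(1) = 4; a_2 = (4)/(5) = 4/5
  n = 3: D(3) = 3(3 + 1/2) = 21/2; numerator = -3(4/5) - 2(-2) = 8/5; a_3 = (8/5)/(21/2) = 16/105
  n = 4: D(4) = 4(4 + 1/2) = 18; numerator = -3(16/105) - 2(4/5) = -72/35; a_4 = (-72/35)/(18) = -4/35

r = 3/2; a_0 = 1; a_1 = -2; a_2 = 4/5; a_3 = 16/105; a_4 = -4/35


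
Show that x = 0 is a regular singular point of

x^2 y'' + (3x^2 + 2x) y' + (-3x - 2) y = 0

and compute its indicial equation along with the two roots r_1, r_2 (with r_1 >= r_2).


Divide by x^2 to reach normal form y'' + P_1(x) y' + P_2(x) y = 0 with P_1(x) = 3 + 2/x and P_2(x) = -3/x - 2/x^2.
x = 0 is a singular point because the y'-coefficient 3 + 2/x has a pole at x = 0 and the y-coefficient -3/x - 2/x^2 has a pole at x = 0.
It is a regular singular point because x P_1(x) = p(x) = 3x + 2 and x^2 P_2(x) = q(x) = -3x - 2 are polynomials, hence analytic at x = 0.
p(0) = 2,  q(0) = -2.
Indicial equation: r(r-1) + p(0) r + q(0) = 0, i.e. r^2 + (p(0) - 1) r + q(0) = 0, i.e. r^2 + 1 r - 2 = 0.
Discriminant: (1)^2 - 4(-2) = 9, so r = (-1 ± 3)/2.
Solving: r_1 = 1, r_2 = -2.

indicial: r^2 + 1 r - 2 = 0; roots r_1 = 1, r_2 = -2


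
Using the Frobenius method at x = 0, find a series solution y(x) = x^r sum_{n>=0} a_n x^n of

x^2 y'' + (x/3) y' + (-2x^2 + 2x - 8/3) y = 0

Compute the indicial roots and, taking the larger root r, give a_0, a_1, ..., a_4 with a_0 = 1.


Write in Frobenius form y'' + (p(x)/x) y' + (q(x)/x^2) y = 0:
  p(x) = 1/3,  q(x) = -2x^2 + 2x - 8/3.
Indicial equation: r(r-1) + (1/3) r + (-8/3) = 0 -> roots r_1 = 2, r_2 = -4/3.
Take r = r_1 = 2. Let y(x) = x^r sum_{n>=0} a_n x^n with a_0 = 1.
Substitute y = x^r sum a_n x^n and match x^{r+n}. The recurrence is
  D(n) a_n + 2 a_{n-1} - 2 a_{n-2} = 0,  where D(n) = (r+n)(r+n-1) + (1/3)(r+n) + (-8/3).
  a_n = [-2 a_{n-1} + 2 a_{n-2}] / D(n).
Since the indicial polynomial factors as (r - r_1)(r - r_2), D(n) = (r_1 + n - r_1)(r_1 + n - r_2) = n(n + 10/3).
Evaluating step by step (a_0 = 1):
  n = 1: D(1) = 1(1 + 10/3) = 13/3; numerator = -2(1) = -2; a_1 = (-2)/(13/3) = -6/13
  n = 2: D(2) = 2(2 + 10/3) = 32/3; numerator = -2(-6/13) + 2(1) = 38/13; a_2 = (38/13)/(32/3) = 57/208
  n = 3: D(3) = 3(3 + 10/3) = 19; numerator = -2(57/208) + 2(-6/13) = -153/104; a_3 = (-153/104)/(19) = -153/1976
  n = 4: D(4) = 4(4 + 10/3) = 88/3; numerator = -2(-153/1976) + 2(57/208) = 1389/1976; a_4 = (1389/1976)/(88/3) = 4167/173888

r = 2; a_0 = 1; a_1 = -6/13; a_2 = 57/208; a_3 = -153/1976; a_4 = 4167/173888


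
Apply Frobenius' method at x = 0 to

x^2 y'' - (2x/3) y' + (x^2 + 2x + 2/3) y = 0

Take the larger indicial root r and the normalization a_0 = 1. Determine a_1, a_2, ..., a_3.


Write in Frobenius form y'' + (p(x)/x) y' + (q(x)/x^2) y = 0:
  p(x) = -2/3,  q(x) = x^2 + 2x + 2/3.
Indicial equation: r(r-1) + (-2/3) r + (2/3) = 0 -> roots r_1 = 1, r_2 = 2/3.
Take r = r_1 = 1. Let y(x) = x^r sum_{n>=0} a_n x^n with a_0 = 1.
Substitute y = x^r sum a_n x^n and match x^{r+n}. The recurrence is
  D(n) a_n + 2 a_{n-1} + 1 a_{n-2} = 0,  where D(n) = (r+n)(r+n-1) + (-2/3)(r+n) + (2/3).
  a_n = [-2 a_{n-1} - 1 a_{n-2}] / D(n).
Since the indicial polynomial factors as (r - r_1)(r - r_2), D(n) = (r_1 + n - r_1)(r_1 + n - r_2) = n(n + 1/3).
Evaluating step by step (a_0 = 1):
  n = 1: D(1) = 1(1 + 1/3) = 4/3; numerator = -2(1) = -2; a_1 = (-2)/(4/3) = -3/2
  n = 2: D(2) = 2(2 + 1/3) = 14/3; numerator = -2(-3/2) - 1(1) = 2; a_2 = (2)/(14/3) = 3/7
  n = 3: D(3) = 3(3 + 1/3) = 10; numerator = -2(3/7) - 1(-3/2) = 9/14; a_3 = (9/14)/(10) = 9/140

r = 1; a_0 = 1; a_1 = -3/2; a_2 = 3/7; a_3 = 9/140


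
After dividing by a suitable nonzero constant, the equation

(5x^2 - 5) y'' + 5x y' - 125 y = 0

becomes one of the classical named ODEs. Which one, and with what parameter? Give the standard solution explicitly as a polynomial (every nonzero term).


All three coefficients share the factor -5; dividing through by -5 gives  (1 - x^2) y'' - x y' + 25 y = 0.
This matches the Chebyshev equation (1 - x^2) y'' - x y' + n^2 y = 0 (note the -x y' term, not -2x y') with n^2 = 25, so n = 5; the polynomial solution is T_5(x).
With y = sum_k a_k x^k, matching x^k gives (k+2)(k+1) a_{k+2} = (k^2 - n^2) a_k = (k - 5)(k + 5) a_k. The right side vanishes at k = 5, so the series with the parity of 5 terminates at degree 5.
Standard normalization: leading coefficient of T_n is 2^(n-1), so a_5 = 2^4 = 16. Work downward with a_k = (k+1)(k+2) a_{k+2} / ((k - 5)(k + 5)):
  a_3 = (4)(5)(16) / ((3 - 5)(3 + 5)) = 320/(-16) = -20
  a_1 = (2)(3)(-20) / ((1 - 5)(1 + 5)) = -120/(-24) = 5
Hence T_5(x) = 16 x^5 - 20 x^3 + 5 x.

T_5(x); series = 16 x^5 - 20 x^3 + 5 x


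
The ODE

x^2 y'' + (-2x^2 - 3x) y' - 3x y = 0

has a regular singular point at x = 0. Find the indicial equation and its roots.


Divide by x^2 to reach normal form y'' + P_1(x) y' + P_2(x) y = 0 with P_1(x) = -2 - 3/x and P_2(x) = -3/x.
x = 0 is a singular point because the y'-coefficient -2 - 3/x has a pole at x = 0 and the y-coefficient -3/x has a pole at x = 0.
It is a regular singular point because x P_1(x) = p(x) = -2x - 3 and x^2 P_2(x) = q(x) = -3x are polynomials, hence analytic at x = 0.
p(0) = -3,  q(0) = 0.
Indicial equation: r(r-1) + p(0) r + q(0) = 0, i.e. r^2 + (p(0) - 1) r + q(0) = 0, i.e. r^2 - 4 r = 0.
Discriminant: (-4)^2 - 4(0) = 16, so r = (4 ± 4)/2.
Solving: r_1 = 4, r_2 = 0.

indicial: r^2 - 4 r = 0; roots r_1 = 4, r_2 = 0


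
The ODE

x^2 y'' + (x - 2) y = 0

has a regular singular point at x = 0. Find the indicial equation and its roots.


Divide by x^2 to reach normal form y'' + P_1(x) y' + P_2(x) y = 0 with P_1(x) = 0 and P_2(x) = 1/x - 2/x^2.
x = 0 is a singular point because the y-coefficient 1/x - 2/x^2 has a pole at x = 0.
It is a regular singular point because x P_1(x) = p(x) = 0 and x^2 P_2(x) = q(x) = x - 2 are polynomials, hence analytic at x = 0.
p(0) = 0,  q(0) = -2.
Indicial equation: r(r-1) + p(0) r + q(0) = 0, i.e. r^2 + (p(0) - 1) r + q(0) = 0, i.e. r^2 - 1 r - 2 = 0.
Discriminant: (-1)^2 - 4(-2) = 9, so r = (1 ± 3)/2.
Solving: r_1 = 2, r_2 = -1.

indicial: r^2 - 1 r - 2 = 0; roots r_1 = 2, r_2 = -1


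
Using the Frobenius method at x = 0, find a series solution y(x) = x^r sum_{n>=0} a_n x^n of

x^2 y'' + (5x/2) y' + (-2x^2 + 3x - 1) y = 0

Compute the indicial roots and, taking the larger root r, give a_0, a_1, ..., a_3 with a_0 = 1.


Write in Frobenius form y'' + (p(x)/x) y' + (q(x)/x^2) y = 0:
  p(x) = 5/2,  q(x) = -2x^2 + 3x - 1.
Indicial equation: r(r-1) + (5/2) r + (-1) = 0 -> roots r_1 = 1/2, r_2 = -2.
Take r = r_1 = 1/2. Let y(x) = x^r sum_{n>=0} a_n x^n with a_0 = 1.
Substitute y = x^r sum a_n x^n and match x^{r+n}. The recurrence is
  D(n) a_n + 3 a_{n-1} - 2 a_{n-2} = 0,  where D(n) = (r+n)(r+n-1) + (5/2)(r+n) + (-1).
  a_n = [-3 a_{n-1} + 2 a_{n-2}] / D(n).
Since the indicial polynomial factors as (r - r_1)(r - r_2), D(n) = (r_1 + n - r_1)(r_1 + n - r_2) = n(n + 5/2).
Evaluating step by step (a_0 = 1):
  n = 1: D(1) = 1(1 + 5/2) = 7/2; numerator = -3(1) = -3; a_1 = (-3)/(7/2) = -6/7
  n = 2: D(2) = 2(2 + 5/2) = 9; numerator = -3(-6/7) + 2(1) = 32/7; a_2 = (32/7)/(9) = 32/63
  n = 3: D(3) = 3(3 + 5/2) = 33/2; numerator = -3(32/63) + 2(-6/7) = -68/21; a_3 = (-68/21)/(33/2) = -136/693

r = 1/2; a_0 = 1; a_1 = -6/7; a_2 = 32/63; a_3 = -136/693
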